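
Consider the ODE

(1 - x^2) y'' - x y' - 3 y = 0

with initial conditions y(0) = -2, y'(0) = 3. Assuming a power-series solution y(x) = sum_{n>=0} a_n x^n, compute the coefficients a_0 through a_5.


Ansatz: y(x) = sum_{n>=0} a_n x^n, so y'(x) = sum_{n>=1} n a_n x^(n-1) and y''(x) = sum_{n>=2} n(n-1) a_n x^(n-2).
Substitute into P(x) y'' + Q(x) y' + R(x) y = 0 with P(x) = 1 - x^2, Q(x) = -x, R(x) = -3, and match powers of x.
Initial conditions: a_0 = -2, a_1 = 3.
Setting the coefficient of each power of x to zero and solving order by order (substituting the coefficients already found):
  x^0: 2 a_2 - 3 a_0 = 0  ->  2 a_2 = 3 a_0 = -6  ->  a_2 = -3
  x^1: 6 a_3 - 4 a_1 = 0  ->  6 a_3 = 4 a_1 = 12  ->  a_3 = 2
  x^2: 12 a_4 - 7 a_2 = 0  ->  12 a_4 = 7 a_2 = -21  ->  a_4 = -7/4
  x^3: 20 a_5 - 12 a_3 = 0  ->  20 a_5 = 12 a_3 = 24  ->  a_5 = 6/5
Truncated series: y(x) = -2 + 3 x - 3 x^2 + 2 x^3 - (7/4) x^4 + (6/5) x^5 + O(x^6).

a_0 = -2; a_1 = 3; a_2 = -3; a_3 = 2; a_4 = -7/4; a_5 = 6/5


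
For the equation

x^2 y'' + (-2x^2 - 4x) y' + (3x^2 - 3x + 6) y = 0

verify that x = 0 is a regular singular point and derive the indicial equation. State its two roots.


Divide by x^2 to reach normal form y'' + P_1(x) y' + P_2(x) y = 0 with P_1(x) = -2 - 4/x and P_2(x) = 3 - 3/x + 6/x^2.
x = 0 is a singular point because the y'-coefficient -2 - 4/x has a pole at x = 0 and the y-coefficient 3 - 3/x + 6/x^2 has a pole at x = 0.
It is a regular singular point because x P_1(x) = p(x) = -2x - 4 and x^2 P_2(x) = q(x) = 3x^2 - 3x + 6 are polynomials, hence analytic at x = 0.
p(0) = -4,  q(0) = 6.
Indicial equation: r(r-1) + p(0) r + q(0) = 0, i.e. r^2 + (p(0) - 1) r + q(0) = 0, i.e. r^2 - 5 r + 6 = 0.
Discriminant: (-5)^2 - 4(6) = 1, so r = (5 ± 1)/2.
Solving: r_1 = 3, r_2 = 2.

indicial: r^2 - 5 r + 6 = 0; roots r_1 = 3, r_2 = 2


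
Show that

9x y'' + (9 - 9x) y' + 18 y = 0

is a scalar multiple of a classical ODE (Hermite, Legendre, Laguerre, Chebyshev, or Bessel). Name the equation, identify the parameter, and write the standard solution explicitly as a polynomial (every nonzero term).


All three coefficients share the factor 9; dividing through by 9 gives  x y'' + (1 - x) y' + 2 y = 0.
This matches the Laguerre equation x y'' + (1 - x) y' + n y = 0 with n = 2; the polynomial solution is L_2(x).
With y = sum_k a_k x^k, matching x^k gives (k+1)k a_{k+1} + (k+1) a_{k+1} - k a_k + n a_k = 0, i.e. (k+1)^2 a_{k+1} = (k - n) a_k = (k - 2) a_k. The right side vanishes at k = 2, so the series terminates at degree 2.
Standard normalization L_n(0) = 1 gives a_0 = 1. Work upward with a_{k+1} = (k - 2) a_k / (k+1)^2:
  a_1 = (0 - 2)(1) / 1^2 = -2/1 = -2
  a_2 = (1 - 2)(-2) / 2^2 = 2/4 = 1/2
Hence L_2(x) = x^2/2 - 2 x + 1.

L_2(x); series = x^2/2 - 2 x + 1


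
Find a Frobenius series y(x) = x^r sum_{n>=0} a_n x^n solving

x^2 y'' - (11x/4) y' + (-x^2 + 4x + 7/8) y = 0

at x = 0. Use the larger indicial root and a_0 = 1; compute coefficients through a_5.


Write in Frobenius form y'' + (p(x)/x) y' + (q(x)/x^2) y = 0:
  p(x) = -11/4,  q(x) = -x^2 + 4x + 7/8.
Indicial equation: r(r-1) + (-11/4) r + (7/8) = 0 -> roots r_1 = 7/2, r_2 = 1/4.
Take r = r_1 = 7/2. Let y(x) = x^r sum_{n>=0} a_n x^n with a_0 = 1.
Substitute y = x^r sum a_n x^n and match x^{r+n}. The recurrence is
  D(n) a_n + 4 a_{n-1} - 1 a_{n-2} = 0,  where D(n) = (r+n)(r+n-1) + (-11/4)(r+n) + (7/8).
  a_n = [-4 a_{n-1} + 1 a_{n-2}] / D(n).
Since the indicial polynomial factors as (r - r_1)(r - r_2), D(n) = (r_1 + n - r_1)(r_1 + n - r_2) = n(n + 13/4).
Evaluating step by step (a_0 = 1):
  n = 1: D(1) = 1(1 + 13/4) = 17/4; numerator = -4(1) = -4; a_1 = (-4)/(17/4) = -16/17
  n = 2: D(2) = 2(2 + 13/4) = 21/2; numerator = -4(-16/17) + 1(1) = 81/17; a_2 = (81/17)/(21/2) = 54/119
  n = 3: D(3) = 3(3 + 13/4) = 75/4; numerator = -4(54/119) + 1(-16/17) = -328/119; a_3 = (-328/119)/(75/4) = -1312/8925
  n = 4: D(4) = 4(4 + 13/4) = 29; numerator = -4(-1312/8925) + 1(54/119) = 9298/8925; a_4 = (9298/8925)/(29) = 9298/258825
  n = 5: D(5) = 5(5 + 13/4) = 165/4; numerator = -4(9298/258825) + 1(-1312/8925) = -5016/17255; a_5 = (-5016/17255)/(165/4) = -608/86275

r = 7/2; a_0 = 1; a_1 = -16/17; a_2 = 54/119; a_3 = -1312/8925; a_4 = 9298/258825; a_5 = -608/86275


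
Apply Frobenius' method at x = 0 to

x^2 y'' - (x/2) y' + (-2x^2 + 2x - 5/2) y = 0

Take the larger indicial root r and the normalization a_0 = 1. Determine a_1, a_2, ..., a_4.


Write in Frobenius form y'' + (p(x)/x) y' + (q(x)/x^2) y = 0:
  p(x) = -1/2,  q(x) = -2x^2 + 2x - 5/2.
Indicial equation: r(r-1) + (-1/2) r + (-5/2) = 0 -> roots r_1 = 5/2, r_2 = -1.
Take r = r_1 = 5/2. Let y(x) = x^r sum_{n>=0} a_n x^n with a_0 = 1.
Substitute y = x^r sum a_n x^n and match x^{r+n}. The recurrence is
  D(n) a_n + 2 a_{n-1} - 2 a_{n-2} = 0,  where D(n) = (r+n)(r+n-1) + (-1/2)(r+n) + (-5/2).
  a_n = [-2 a_{n-1} + 2 a_{n-2}] / D(n).
Since the indicial polynomial factors as (r - r_1)(r - r_2), D(n) = (r_1 + n - r_1)(r_1 + n - r_2) = n(n + 7/2).
Evaluating step by step (a_0 = 1):
  n = 1: D(1) = 1(1 + 7/2) = 9/2; numerator = -2(1) = -2; a_1 = (-2)/(9/2) = -4/9
  n = 2: D(2) = 2(2 + 7/2) = 11; numerator = -2(-4/9) + 2(1) = 26/9; a_2 = (26/9)/(11) = 26/99
  n = 3: D(3) = 3(3 + 7/2) = 39/2; numerator = -2(26/99) + 2(-4/9) = -140/99; a_3 = (-140/99)/(39/2) = -280/3861
  n = 4: D(4) = 4(4 + 7/2) = 30; numerator = -2(-280/3861) + 2(26/99) = 2588/3861; a_4 = (2588/3861)/(30) = 1294/57915

r = 5/2; a_0 = 1; a_1 = -4/9; a_2 = 26/99; a_3 = -280/3861; a_4 = 1294/57915


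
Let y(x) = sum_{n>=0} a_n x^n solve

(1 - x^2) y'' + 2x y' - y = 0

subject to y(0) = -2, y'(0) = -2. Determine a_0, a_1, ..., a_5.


Ansatz: y(x) = sum_{n>=0} a_n x^n, so y'(x) = sum_{n>=1} n a_n x^(n-1) and y''(x) = sum_{n>=2} n(n-1) a_n x^(n-2).
Substitute into P(x) y'' + Q(x) y' + R(x) y = 0 with P(x) = 1 - x^2, Q(x) = 2x, R(x) = -1, and match powers of x.
Initial conditions: a_0 = -2, a_1 = -2.
Setting the coefficient of each power of x to zero and solving order by order (substituting the coefficients already found):
  x^0: 2 a_2 - a_0 = 0  ->  2 a_2 = a_0 = -2  ->  a_2 = -1
  x^1: 6 a_3 + a_1 = 0  ->  6 a_3 = -a_1 = 2  ->  a_3 = 1/3
  x^2: 12 a_4 + a_2 = 0  ->  12 a_4 = -a_2 = 1  ->  a_4 = 1/12
  x^3: 20 a_5 - a_3 = 0  ->  20 a_5 = a_3 = 1/3  ->  a_5 = 1/60
Truncated series: y(x) = -2 - 2 x - x^2 + (1/3) x^3 + (1/12) x^4 + (1/60) x^5 + O(x^6).

a_0 = -2; a_1 = -2; a_2 = -1; a_3 = 1/3; a_4 = 1/12; a_5 = 1/60


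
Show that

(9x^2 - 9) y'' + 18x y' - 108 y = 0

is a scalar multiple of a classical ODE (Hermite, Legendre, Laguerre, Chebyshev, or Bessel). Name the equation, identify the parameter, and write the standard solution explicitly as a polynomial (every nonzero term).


All three coefficients share the factor -9; dividing through by -9 gives  (1 - x^2) y'' - 2x y' + 12 y = 0.
This matches the Legendre equation (1 - x^2) y'' - 2x y' + n(n+1) y = 0 (note the -2x y' term) with n(n+1) = 12, so n = 3; the polynomial solution is P_3(x).
With y = sum_k a_k x^k, matching x^k gives (k+2)(k+1) a_{k+2} = [k(k+1) - n(n+1)] a_k = (k - 3)(k + 4) a_k. The right side vanishes at k = 3, so the series with the parity of 3 terminates at degree 3.
Standard normalization (P_n(1) = 1): leading coefficient (2n)!/(2^n (n!)^2) = 720/(8*36) = 5/2, so a_3 = 5/2. Work downward with a_k = (k+1)(k+2) a_{k+2} / ((k - 3)(k + 4)):
  a_1 = (2)(3)(5/2) / ((1 - 3)(1 + 4)) = 15/(-10) = -3/2
Hence P_3(x) = 5 x^3/2 - 3 x/2.

P_3(x); series = 5 x^3/2 - 3 x/2


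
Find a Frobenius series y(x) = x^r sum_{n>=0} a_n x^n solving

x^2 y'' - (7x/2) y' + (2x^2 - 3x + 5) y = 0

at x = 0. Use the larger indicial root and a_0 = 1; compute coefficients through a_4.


Write in Frobenius form y'' + (p(x)/x) y' + (q(x)/x^2) y = 0:
  p(x) = -7/2,  q(x) = 2x^2 - 3x + 5.
Indicial equation: r(r-1) + (-7/2) r + (5) = 0 -> roots r_1 = 5/2, r_2 = 2.
Take r = r_1 = 5/2. Let y(x) = x^r sum_{n>=0} a_n x^n with a_0 = 1.
Substitute y = x^r sum a_n x^n and match x^{r+n}. The recurrence is
  D(n) a_n - 3 a_{n-1} + 2 a_{n-2} = 0,  where D(n) = (r+n)(r+n-1) + (-7/2)(r+n) + (5).
  a_n = [3 a_{n-1} - 2 a_{n-2}] / D(n).
Since the indicial polynomial factors as (r - r_1)(r - r_2), D(n) = (r_1 + n - r_1)(r_1 + n - r_2) = n(n + 1/2).
Evaluating step by step (a_0 = 1):
  n = 1: D(1) = 1(1 + 1/2) = 3/2; numerator = 3(1) = 3; a_1 = (3)/(3/2) = 2
  n = 2: D(2) = 2(2 + 1/2) = 5; numerator = 3(2) - 2(1) = 4; a_2 = (4)/(5) = 4/5
  n = 3: D(3) = 3(3 + 1/2) = 21/2; numerator = 3(4/5) - 2(2) = -8/5; a_3 = (-8/5)/(21/2) = -16/105
  n = 4: D(4) = 4(4 + 1/2) = 18; numerator = 3(-16/105) - 2(4/5) = -72/35; a_4 = (-72/35)/(18) = -4/35

r = 5/2; a_0 = 1; a_1 = 2; a_2 = 4/5; a_3 = -16/105; a_4 = -4/35


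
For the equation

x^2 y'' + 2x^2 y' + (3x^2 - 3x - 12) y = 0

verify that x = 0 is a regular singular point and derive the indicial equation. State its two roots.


Divide by x^2 to reach normal form y'' + P_1(x) y' + P_2(x) y = 0 with P_1(x) = 2 and P_2(x) = 3 - 3/x - 12/x^2.
x = 0 is a singular point because the y-coefficient 3 - 3/x - 12/x^2 has a pole at x = 0.
It is a regular singular point because x P_1(x) = p(x) = 2x and x^2 P_2(x) = q(x) = 3x^2 - 3x - 12 are polynomials, hence analytic at x = 0.
p(0) = 0,  q(0) = -12.
Indicial equation: r(r-1) + p(0) r + q(0) = 0, i.e. r^2 + (p(0) - 1) r + q(0) = 0, i.e. r^2 - 1 r - 12 = 0.
Discriminant: (-1)^2 - 4(-12) = 49, so r = (1 ± 7)/2.
Solving: r_1 = 4, r_2 = -3.

indicial: r^2 - 1 r - 12 = 0; roots r_1 = 4, r_2 = -3


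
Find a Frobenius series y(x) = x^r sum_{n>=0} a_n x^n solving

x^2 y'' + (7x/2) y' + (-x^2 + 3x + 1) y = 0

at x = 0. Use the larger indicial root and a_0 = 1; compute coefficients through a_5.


Write in Frobenius form y'' + (p(x)/x) y' + (q(x)/x^2) y = 0:
  p(x) = 7/2,  q(x) = -x^2 + 3x + 1.
Indicial equation: r(r-1) + (7/2) r + (1) = 0 -> roots r_1 = -1/2, r_2 = -2.
Take r = r_1 = -1/2. Let y(x) = x^r sum_{n>=0} a_n x^n with a_0 = 1.
Substitute y = x^r sum a_n x^n and match x^{r+n}. The recurrence is
  D(n) a_n + 3 a_{n-1} - 1 a_{n-2} = 0,  where D(n) = (r+n)(r+n-1) + (7/2)(r+n) + (1).
  a_n = [-3 a_{n-1} + 1 a_{n-2}] / D(n).
Since the indicial polynomial factors as (r - r_1)(r - r_2), D(n) = (r_1 + n - r_1)(r_1 + n - r_2) = n(n + 3/2).
Evaluating step by step (a_0 = 1):
  n = 1: D(1) = 1(1 + 3/2) = 5/2; numerator = -3(1) = -3; a_1 = (-3)/(5/2) = -6/5
  n = 2: D(2) = 2(2 + 3/2) = 7; numerator = -3(-6/5) + 1(1) = 23/5; a_2 = (23/5)/(7) = 23/35
  n = 3: D(3) = 3(3 + 3/2) = 27/2; numerator = -3(23/35) + 1(-6/5) = -111/35; a_3 = (-111/35)/(27/2) = -74/315
  n = 4: D(4) = 4(4 + 3/2) = 22; numerator = -3(-74/315) + 1(23/35) = 143/105; a_4 = (143/105)/(22) = 13/210
  n = 5: D(5) = 5(5 + 3/2) = 65/2; numerator = -3(13/210) + 1(-74/315) = -53/126; a_5 = (-53/126)/(65/2) = -53/4095

r = -1/2; a_0 = 1; a_1 = -6/5; a_2 = 23/35; a_3 = -74/315; a_4 = 13/210; a_5 = -53/4095


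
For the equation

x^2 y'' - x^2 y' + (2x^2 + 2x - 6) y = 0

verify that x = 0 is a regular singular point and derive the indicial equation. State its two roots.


Divide by x^2 to reach normal form y'' + P_1(x) y' + P_2(x) y = 0 with P_1(x) = -1 and P_2(x) = 2 + 2/x - 6/x^2.
x = 0 is a singular point because the y-coefficient 2 + 2/x - 6/x^2 has a pole at x = 0.
It is a regular singular point because x P_1(x) = p(x) = -x and x^2 P_2(x) = q(x) = 2x^2 + 2x - 6 are polynomials, hence analytic at x = 0.
p(0) = 0,  q(0) = -6.
Indicial equation: r(r-1) + p(0) r + q(0) = 0, i.e. r^2 + (p(0) - 1) r + q(0) = 0, i.e. r^2 - 1 r - 6 = 0.
Discriminant: (-1)^2 - 4(-6) = 25, so r = (1 ± 5)/2.
Solving: r_1 = 3, r_2 = -2.

indicial: r^2 - 1 r - 6 = 0; roots r_1 = 3, r_2 = -2


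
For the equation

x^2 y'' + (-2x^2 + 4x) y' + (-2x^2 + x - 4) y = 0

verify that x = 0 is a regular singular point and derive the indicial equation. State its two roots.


Divide by x^2 to reach normal form y'' + P_1(x) y' + P_2(x) y = 0 with P_1(x) = -2 + 4/x and P_2(x) = -2 + 1/x - 4/x^2.
x = 0 is a singular point because the y'-coefficient -2 + 4/x has a pole at x = 0 and the y-coefficient -2 + 1/x - 4/x^2 has a pole at x = 0.
It is a regular singular point because x P_1(x) = p(x) = 4 - 2x and x^2 P_2(x) = q(x) = -2x^2 + x - 4 are polynomials, hence analytic at x = 0.
p(0) = 4,  q(0) = -4.
Indicial equation: r(r-1) + p(0) r + q(0) = 0, i.e. r^2 + (p(0) - 1) r + q(0) = 0, i.e. r^2 + 3 r - 4 = 0.
Discriminant: (3)^2 - 4(-4) = 25, so r = (-3 ± 5)/2.
Solving: r_1 = 1, r_2 = -4.

indicial: r^2 + 3 r - 4 = 0; roots r_1 = 1, r_2 = -4


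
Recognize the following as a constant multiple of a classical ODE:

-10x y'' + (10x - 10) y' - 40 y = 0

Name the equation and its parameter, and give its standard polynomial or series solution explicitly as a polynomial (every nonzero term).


All three coefficients share the factor -10; dividing through by -10 gives  x y'' + (1 - x) y' + 4 y = 0.
This matches the Laguerre equation x y'' + (1 - x) y' + n y = 0 with n = 4; the polynomial solution is L_4(x).
With y = sum_k a_k x^k, matching x^k gives (k+1)k a_{k+1} + (k+1) a_{k+1} - k a_k + n a_k = 0, i.e. (k+1)^2 a_{k+1} = (k - n) a_k = (k - 4) a_k. The right side vanishes at k = 4, so the series terminates at degree 4.
Standard normalization L_n(0) = 1 gives a_0 = 1. Work upward with a_{k+1} = (k - 4) a_k / (k+1)^2:
  a_1 = (0 - 4)(1) / 1^2 = -4/1 = -4
  a_2 = (1 - 4)(-4) / 2^2 = 12/4 = 3
  a_3 = (2 - 4)(3) / 3^2 = -6/9 = -2/3
  a_4 = (3 - 4)(-2/3) / 4^2 = (2/3)/16 = 1/24
Hence L_4(x) = x^4/24 - 2 x^3/3 + 3 x^2 - 4 x + 1.

L_4(x); series = x^4/24 - 2 x^3/3 + 3 x^2 - 4 x + 1


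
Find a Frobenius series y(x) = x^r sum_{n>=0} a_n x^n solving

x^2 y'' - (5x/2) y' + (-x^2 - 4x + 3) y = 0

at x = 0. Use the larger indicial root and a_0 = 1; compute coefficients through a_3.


Write in Frobenius form y'' + (p(x)/x) y' + (q(x)/x^2) y = 0:
  p(x) = -5/2,  q(x) = -x^2 - 4x + 3.
Indicial equation: r(r-1) + (-5/2) r + (3) = 0 -> roots r_1 = 2, r_2 = 3/2.
Take r = r_1 = 2. Let y(x) = x^r sum_{n>=0} a_n x^n with a_0 = 1.
Substitute y = x^r sum a_n x^n and match x^{r+n}. The recurrence is
  D(n) a_n - 4 a_{n-1} - 1 a_{n-2} = 0,  where D(n) = (r+n)(r+n-1) + (-5/2)(r+n) + (3).
  a_n = [4 a_{n-1} + 1 a_{n-2}] / D(n).
Since the indicial polynomial factors as (r - r_1)(r - r_2), D(n) = (r_1 + n - r_1)(r_1 + n - r_2) = n(n + 1/2).
Evaluating step by step (a_0 = 1):
  n = 1: D(1) = 1(1 + 1/2) = 3/2; numerator = 4(1) = 4; a_1 = (4)/(3/2) = 8/3
  n = 2: D(2) = 2(2 + 1/2) = 5; numerator = 4(8/3) + 1(1) = 35/3; a_2 = (35/3)/(5) = 7/3
  n = 3: D(3) = 3(3 + 1/2) = 21/2; numerator = 4(7/3) + 1(8/3) = 12; a_3 = (12)/(21/2) = 8/7

r = 2; a_0 = 1; a_1 = 8/3; a_2 = 7/3; a_3 = 8/7


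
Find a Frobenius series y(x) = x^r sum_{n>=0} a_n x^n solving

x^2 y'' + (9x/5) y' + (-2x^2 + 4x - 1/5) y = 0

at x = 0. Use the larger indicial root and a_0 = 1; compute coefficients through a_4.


Write in Frobenius form y'' + (p(x)/x) y' + (q(x)/x^2) y = 0:
  p(x) = 9/5,  q(x) = -2x^2 + 4x - 1/5.
Indicial equation: r(r-1) + (9/5) r + (-1/5) = 0 -> roots r_1 = 1/5, r_2 = -1.
Take r = r_1 = 1/5. Let y(x) = x^r sum_{n>=0} a_n x^n with a_0 = 1.
Substitute y = x^r sum a_n x^n and match x^{r+n}. The recurrence is
  D(n) a_n + 4 a_{n-1} - 2 a_{n-2} = 0,  where D(n) = (r+n)(r+n-1) + (9/5)(r+n) + (-1/5).
  a_n = [-4 a_{n-1} + 2 a_{n-2}] / D(n).
Since the indicial polynomial factors as (r - r_1)(r - r_2), D(n) = (r_1 + n - r_1)(r_1 + n - r_2) = n(n + 6/5).
Evaluating step by step (a_0 = 1):
  n = 1: D(1) = 1(1 + 6/5) = 11/5; numerator = -4(1) = -4; a_1 = (-4)/(11/5) = -20/11
  n = 2: D(2) = 2(2 + 6/5) = 32/5; numerator = -4(-20/11) + 2(1) = 102/11; a_2 = (102/11)/(32/5) = 255/176
  n = 3: D(3) = 3(3 + 6/5) = 63/5; numerator = -4(255/176) + 2(-20/11) = -415/44; a_3 = (-415/44)/(63/5) = -2075/2772
  n = 4: D(4) = 4(4 + 6/5) = 104/5; numerator = -4(-2075/2772) + 2(255/176) = 32665/5544; a_4 = (32665/5544)/(104/5) = 163325/576576

r = 1/5; a_0 = 1; a_1 = -20/11; a_2 = 255/176; a_3 = -2075/2772; a_4 = 163325/576576


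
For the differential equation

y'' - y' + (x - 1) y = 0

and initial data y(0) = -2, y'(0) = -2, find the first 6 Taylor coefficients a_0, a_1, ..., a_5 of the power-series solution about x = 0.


Ansatz: y(x) = sum_{n>=0} a_n x^n, so y'(x) = sum_{n>=1} n a_n x^(n-1) and y''(x) = sum_{n>=2} n(n-1) a_n x^(n-2).
Substitute into P(x) y'' + Q(x) y' + R(x) y = 0 with P(x) = 1, Q(x) = -1, R(x) = x - 1, and match powers of x.
Initial conditions: a_0 = -2, a_1 = -2.
Setting the coefficient of each power of x to zero and solving order by order (substituting the coefficients already found):
  x^0: 2 a_2 - a_1 - a_0 = 0  ->  2 a_2 = a_1 + a_0 = -4  ->  a_2 = -2
  x^1: 6 a_3 - 2 a_2 - a_1 + a_0 = 0  ->  6 a_3 = 2 a_2 + a_1 - a_0 = -4  ->  a_3 = -2/3
  x^2: 12 a_4 - 3 a_3 - a_2 + a_1 = 0  ->  12 a_4 = 3 a_3 + a_2 - a_1 = -2  ->  a_4 = -1/6
  x^3: 20 a_5 - 4 a_4 - a_3 + a_2 = 0  ->  20 a_5 = 4 a_4 + a_3 - a_2 = 2/3  ->  a_5 = 1/30
Truncated series: y(x) = -2 - 2 x - 2 x^2 - (2/3) x^3 - (1/6) x^4 + (1/30) x^5 + O(x^6).

a_0 = -2; a_1 = -2; a_2 = -2; a_3 = -2/3; a_4 = -1/6; a_5 = 1/30


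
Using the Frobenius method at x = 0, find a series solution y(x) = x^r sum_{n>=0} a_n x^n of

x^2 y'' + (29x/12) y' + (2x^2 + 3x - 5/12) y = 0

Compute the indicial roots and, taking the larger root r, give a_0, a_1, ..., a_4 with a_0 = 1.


Write in Frobenius form y'' + (p(x)/x) y' + (q(x)/x^2) y = 0:
  p(x) = 29/12,  q(x) = 2x^2 + 3x - 5/12.
Indicial equation: r(r-1) + (29/12) r + (-5/12) = 0 -> roots r_1 = 1/4, r_2 = -5/3.
Take r = r_1 = 1/4. Let y(x) = x^r sum_{n>=0} a_n x^n with a_0 = 1.
Substitute y = x^r sum a_n x^n and match x^{r+n}. The recurrence is
  D(n) a_n + 3 a_{n-1} + 2 a_{n-2} = 0,  where D(n) = (r+n)(r+n-1) + (29/12)(r+n) + (-5/12).
  a_n = [-3 a_{n-1} - 2 a_{n-2}] / D(n).
Since the indicial polynomial factors as (r - r_1)(r - r_2), D(n) = (r_1 + n - r_1)(r_1 + n - r_2) = n(n + 23/12).
Evaluating step by step (a_0 = 1):
  n = 1: D(1) = 1(1 + 23/12) = 35/12; numerator = -3(1) = -3; a_1 = (-3)/(35/12) = -36/35
  n = 2: D(2) = 2(2 + 23/12) = 47/6; numerator = -3(-36/35) - 2(1) = 38/35; a_2 = (38/35)/(47/6) = 228/1645
  n = 3: D(3) = 3(3 + 23/12) = 59/4; numerator = -3(228/1645) - 2(-36/35) = 540/329; a_3 = (540/329)/(59/4) = 2160/19411
  n = 4: D(4) = 4(4 + 23/12) = 71/3; numerator = -3(2160/19411) - 2(228/1645) = -8472/13865; a_4 = (-8472/13865)/(71/3) = -25416/984415

r = 1/4; a_0 = 1; a_1 = -36/35; a_2 = 228/1645; a_3 = 2160/19411; a_4 = -25416/984415


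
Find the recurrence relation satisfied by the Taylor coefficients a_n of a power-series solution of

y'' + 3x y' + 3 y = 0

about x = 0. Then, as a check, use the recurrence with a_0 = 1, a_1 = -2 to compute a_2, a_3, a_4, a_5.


Substitute y = sum_n a_n x^n.
y''(x) has coefficient (n+2)(n+1) a_{n+2} at x^n;
3 x y'(x) has coefficient 3 n a_n at x^n (shift);
3 y(x) has coefficient 3 a_n at x^n.
Matching x^n: (n+2)(n+1) a_{n+2} + (3n + 3) a_n = 0.
Thus a_{n+2} = (-3n - 3) / ((n+1)(n+2)) * a_n.

Check with a_0 = 1, a_1 = -2 (apply the recurrence for n = 0, 1, 2, 3): a_0 = 1, a_1 = -2, a_2 = -3/2, a_3 = 2, a_4 = 9/8, a_5 = -6/5.

a_(n+2) = (-3n - 3) / ((n+1)(n+2)) * a_n; check: a_0 = 1, a_1 = -2, a_2 = -3/2, a_3 = 2, a_4 = 9/8, a_5 = -6/5


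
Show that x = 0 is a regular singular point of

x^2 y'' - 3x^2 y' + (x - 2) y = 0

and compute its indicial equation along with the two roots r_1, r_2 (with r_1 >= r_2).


Divide by x^2 to reach normal form y'' + P_1(x) y' + P_2(x) y = 0 with P_1(x) = -3 and P_2(x) = 1/x - 2/x^2.
x = 0 is a singular point because the y-coefficient 1/x - 2/x^2 has a pole at x = 0.
It is a regular singular point because x P_1(x) = p(x) = -3x and x^2 P_2(x) = q(x) = x - 2 are polynomials, hence analytic at x = 0.
p(0) = 0,  q(0) = -2.
Indicial equation: r(r-1) + p(0) r + q(0) = 0, i.e. r^2 + (p(0) - 1) r + q(0) = 0, i.e. r^2 - 1 r - 2 = 0.
Discriminant: (-1)^2 - 4(-2) = 9, so r = (1 ± 3)/2.
Solving: r_1 = 2, r_2 = -1.

indicial: r^2 - 1 r - 2 = 0; roots r_1 = 2, r_2 = -1


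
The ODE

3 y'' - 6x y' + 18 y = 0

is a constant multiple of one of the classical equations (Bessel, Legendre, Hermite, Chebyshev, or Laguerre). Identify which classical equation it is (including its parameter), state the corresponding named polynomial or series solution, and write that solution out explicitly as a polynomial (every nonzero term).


All three coefficients share the factor 3; dividing through by 3 gives  y'' - 2x y' + 6 y = 0.
This matches the Hermite equation y'' - 2x y' + 2n y = 0 with 2n = 6, so n = 3; the polynomial solution is H_3(x).
With y = sum_k a_k x^k, matching x^k gives (k+2)(k+1) a_{k+2} = 2(k - n) a_k = 2(k - 3) a_k. The right side vanishes at k = 3, so the series with the parity of 3 terminates at degree 3.
Standard normalization: leading coefficient of H_n is 2^n, so a_3 = 2^3 = 8. Work downward with a_k = (k+1)(k+2) a_{k+2} / (2(k - n)):
  a_1 = (2)(3)(8) / (2(1 - 3)) = 48/(-4) = -12
Hence H_3(x) = 8 x^3 - 12 x.

H_3(x); series = 8 x^3 - 12 x


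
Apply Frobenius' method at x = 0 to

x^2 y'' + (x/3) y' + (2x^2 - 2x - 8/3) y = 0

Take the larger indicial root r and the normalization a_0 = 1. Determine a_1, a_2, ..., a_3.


Write in Frobenius form y'' + (p(x)/x) y' + (q(x)/x^2) y = 0:
  p(x) = 1/3,  q(x) = 2x^2 - 2x - 8/3.
Indicial equation: r(r-1) + (1/3) r + (-8/3) = 0 -> roots r_1 = 2, r_2 = -4/3.
Take r = r_1 = 2. Let y(x) = x^r sum_{n>=0} a_n x^n with a_0 = 1.
Substitute y = x^r sum a_n x^n and match x^{r+n}. The recurrence is
  D(n) a_n - 2 a_{n-1} + 2 a_{n-2} = 0,  where D(n) = (r+n)(r+n-1) + (1/3)(r+n) + (-8/3).
  a_n = [2 a_{n-1} - 2 a_{n-2}] / D(n).
Since the indicial polynomial factors as (r - r_1)(r - r_2), D(n) = (r_1 + n - r_1)(r_1 + n - r_2) = n(n + 10/3).
Evaluating step by step (a_0 = 1):
  n = 1: D(1) = 1(1 + 10/3) = 13/3; numerator = 2(1) = 2; a_1 = (2)/(13/3) = 6/13
  n = 2: D(2) = 2(2 + 10/3) = 32/3; numerator = 2(6/13) - 2(1) = -14/13; a_2 = (-14/13)/(32/3) = -21/208
  n = 3: D(3) = 3(3 + 10/3) = 19; numerator = 2(-21/208) - 2(6/13) = -9/8; a_3 = (-9/8)/(19) = -9/152

r = 2; a_0 = 1; a_1 = 6/13; a_2 = -21/208; a_3 = -9/152


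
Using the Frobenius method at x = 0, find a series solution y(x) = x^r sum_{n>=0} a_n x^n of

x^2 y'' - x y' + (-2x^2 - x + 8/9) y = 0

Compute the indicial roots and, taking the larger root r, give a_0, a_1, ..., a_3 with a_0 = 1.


Write in Frobenius form y'' + (p(x)/x) y' + (q(x)/x^2) y = 0:
  p(x) = -1,  q(x) = -2x^2 - x + 8/9.
Indicial equation: r(r-1) + (-1) r + (8/9) = 0 -> roots r_1 = 4/3, r_2 = 2/3.
Take r = r_1 = 4/3. Let y(x) = x^r sum_{n>=0} a_n x^n with a_0 = 1.
Substitute y = x^r sum a_n x^n and match x^{r+n}. The recurrence is
  D(n) a_n - 1 a_{n-1} - 2 a_{n-2} = 0,  where D(n) = (r+n)(r+n-1) + (-1)(r+n) + (8/9).
  a_n = [1 a_{n-1} + 2 a_{n-2}] / D(n).
Since the indicial polynomial factors as (r - r_1)(r - r_2), D(n) = (r_1 + n - r_1)(r_1 + n - r_2) = n(n + 2/3).
Evaluating step by step (a_0 = 1):
  n = 1: D(1) = 1(1 + 2/3) = 5/3; numerator = 1(1) = 1; a_1 = (1)/(5/3) = 3/5
  n = 2: D(2) = 2(2 + 2/3) = 16/3; numerator = 1(3/5) + 2(1) = 13/5; a_2 = (13/5)/(16/3) = 39/80
  n = 3: D(3) = 3(3 + 2/3) = 11; numerator = 1(39/80) + 2(3/5) = 27/16; a_3 = (27/16)/(11) = 27/176

r = 4/3; a_0 = 1; a_1 = 3/5; a_2 = 39/80; a_3 = 27/176


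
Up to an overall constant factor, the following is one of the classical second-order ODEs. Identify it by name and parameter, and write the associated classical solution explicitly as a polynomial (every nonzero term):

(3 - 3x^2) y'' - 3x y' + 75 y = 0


All three coefficients share the factor 3; dividing through by 3 gives  (1 - x^2) y'' - x y' + 25 y = 0.
This matches the Chebyshev equation (1 - x^2) y'' - x y' + n^2 y = 0 (note the -x y' term, not -2x y') with n^2 = 25, so n = 5; the polynomial solution is T_5(x).
With y = sum_k a_k x^k, matching x^k gives (k+2)(k+1) a_{k+2} = (k^2 - n^2) a_k = (k - 5)(k + 5) a_k. The right side vanishes at k = 5, so the series with the parity of 5 terminates at degree 5.
Standard normalization: leading coefficient of T_n is 2^(n-1), so a_5 = 2^4 = 16. Work downward with a_k = (k+1)(k+2) a_{k+2} / ((k - 5)(k + 5)):
  a_3 = (4)(5)(16) / ((3 - 5)(3 + 5)) = 320/(-16) = -20
  a_1 = (2)(3)(-20) / ((1 - 5)(1 + 5)) = -120/(-24) = 5
Hence T_5(x) = 16 x^5 - 20 x^3 + 5 x.

T_5(x); series = 16 x^5 - 20 x^3 + 5 x


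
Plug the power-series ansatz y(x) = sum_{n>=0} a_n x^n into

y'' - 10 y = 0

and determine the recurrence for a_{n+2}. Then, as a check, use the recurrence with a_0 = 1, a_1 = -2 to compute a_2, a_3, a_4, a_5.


Substitute y = sum_n a_n x^n into y'' + (const) y = 0.
y''(x) = sum_{n>=0} (n+2)(n+1) a_{n+2} x^n.
The ODE becomes sum_n [(n+2)(n+1) a_{n+2} - 10 a_n] x^n = 0.
Setting each coefficient to zero gives the recurrence:
  (n+2)(n+1) a_{n+2} - 10 a_n = 0,
  a_{n+2} = 10 / ((n+1)(n+2)) a_n.

Check with a_0 = 1, a_1 = -2 (apply the recurrence for n = 0, 1, 2, 3): a_0 = 1, a_1 = -2, a_2 = 5, a_3 = -10/3, a_4 = 25/6, a_5 = -5/3.

a_{n+2} = 10/((n+1)(n+2)) * a_n; check: a_0 = 1, a_1 = -2, a_2 = 5, a_3 = -10/3, a_4 = 25/6, a_5 = -5/3


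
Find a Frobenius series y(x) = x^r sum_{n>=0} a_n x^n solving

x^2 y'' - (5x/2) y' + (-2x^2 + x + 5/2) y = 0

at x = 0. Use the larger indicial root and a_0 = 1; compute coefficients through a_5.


Write in Frobenius form y'' + (p(x)/x) y' + (q(x)/x^2) y = 0:
  p(x) = -5/2,  q(x) = -2x^2 + x + 5/2.
Indicial equation: r(r-1) + (-5/2) r + (5/2) = 0 -> roots r_1 = 5/2, r_2 = 1.
Take r = r_1 = 5/2. Let y(x) = x^r sum_{n>=0} a_n x^n with a_0 = 1.
Substitute y = x^r sum a_n x^n and match x^{r+n}. The recurrence is
  D(n) a_n + 1 a_{n-1} - 2 a_{n-2} = 0,  where D(n) = (r+n)(r+n-1) + (-5/2)(r+n) + (5/2).
  a_n = [-1 a_{n-1} + 2 a_{n-2}] / D(n).
Since the indicial polynomial factors as (r - r_1)(r - r_2), D(n) = (r_1 + n - r_1)(r_1 + n - r_2) = n(n + 3/2).
Evaluating step by step (a_0 = 1):
  n = 1: D(1) = 1(1 + 3/2) = 5/2; numerator = -1(1) = -1; a_1 = (-1)/(5/2) = -2/5
  n = 2: D(2) = 2(2 + 3/2) = 7; numerator = -1(-2/5) + 2(1) = 12/5; a_2 = (12/5)/(7) = 12/35
  n = 3: D(3) = 3(3 + 3/2) = 27/2; numerator = -1(12/35) + 2(-2/5) = -8/7; a_3 = (-8/7)/(27/2) = -16/189
  n = 4: D(4) = 4(4 + 3/2) = 22; numerator = -1(-16/189) + 2(12/35) = 104/135; a_4 = (104/135)/(22) = 52/1485
  n = 5: D(5) = 5(5 + 3/2) = 65/2; numerator = -1(52/1485) + 2(-16/189) = -236/1155; a_5 = (-236/1155)/(65/2) = -472/75075

r = 5/2; a_0 = 1; a_1 = -2/5; a_2 = 12/35; a_3 = -16/189; a_4 = 52/1485; a_5 = -472/75075


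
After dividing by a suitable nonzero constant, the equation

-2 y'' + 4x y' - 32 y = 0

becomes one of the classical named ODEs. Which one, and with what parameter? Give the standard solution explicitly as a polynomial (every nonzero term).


All three coefficients share the factor -2; dividing through by -2 gives  y'' - 2x y' + 16 y = 0.
This matches the Hermite equation y'' - 2x y' + 2n y = 0 with 2n = 16, so n = 8; the polynomial solution is H_8(x).
With y = sum_k a_k x^k, matching x^k gives (k+2)(k+1) a_{k+2} = 2(k - n) a_k = 2(k - 8) a_k. The right side vanishes at k = 8, so the series with the parity of 8 terminates at degree 8.
Standard normalization: leading coefficient of H_n is 2^n, so a_8 = 2^8 = 256. Work downward with a_k = (k+1)(k+2) a_{k+2} / (2(k - n)):
  a_6 = (7)(8)(256) / (2(6 - 8)) = 14336/(-4) = -3584
  a_4 = (5)(6)(-3584) / (2(4 - 8)) = -107520/(-8) = 13440
  a_2 = (3)(4)(13440) / (2(2 - 8)) = 161280/(-12) = -13440
  a_0 = (1)(2)(-13440) / (2(0 - 8)) = -26880/(-16) = 1680
Hence H_8(x) = 256 x^8 - 3584 x^6 + 13440 x^4 - 13440 x^2 + 1680.

H_8(x); series = 256 x^8 - 3584 x^6 + 13440 x^4 - 13440 x^2 + 1680


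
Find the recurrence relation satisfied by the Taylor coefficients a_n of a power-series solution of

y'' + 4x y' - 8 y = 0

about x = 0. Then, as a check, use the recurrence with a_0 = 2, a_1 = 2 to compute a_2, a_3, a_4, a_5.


Substitute y = sum_n a_n x^n.
y''(x) has coefficient (n+2)(n+1) a_{n+2} at x^n;
4 x y'(x) has coefficient 4 n a_n at x^n (shift);
-8 y(x) has coefficient -8 a_n at x^n.
Matching x^n: (n+2)(n+1) a_{n+2} + (4n - 8) a_n = 0.
Thus a_{n+2} = (-4n + 8) / ((n+1)(n+2)) * a_n.

Check with a_0 = 2, a_1 = 2 (apply the recurrence for n = 0, 1, 2, 3): a_0 = 2, a_1 = 2, a_2 = 8, a_3 = 4/3, a_4 = 0, a_5 = -4/15.

a_(n+2) = (-4n + 8) / ((n+1)(n+2)) * a_n; check: a_0 = 2, a_1 = 2, a_2 = 8, a_3 = 4/3, a_4 = 0, a_5 = -4/15


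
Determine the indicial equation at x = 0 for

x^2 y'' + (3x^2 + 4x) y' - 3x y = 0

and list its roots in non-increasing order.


Divide by x^2 to reach normal form y'' + P_1(x) y' + P_2(x) y = 0 with P_1(x) = 3 + 4/x and P_2(x) = -3/x.
x = 0 is a singular point because the y'-coefficient 3 + 4/x has a pole at x = 0 and the y-coefficient -3/x has a pole at x = 0.
It is a regular singular point because x P_1(x) = p(x) = 3x + 4 and x^2 P_2(x) = q(x) = -3x are polynomials, hence analytic at x = 0.
p(0) = 4,  q(0) = 0.
Indicial equation: r(r-1) + p(0) r + q(0) = 0, i.e. r^2 + (p(0) - 1) r + q(0) = 0, i.e. r^2 + 3 r = 0.
Discriminant: (3)^2 - 4(0) = 9, so r = (-3 ± 3)/2.
Solving: r_1 = 0, r_2 = -3.

indicial: r^2 + 3 r = 0; roots r_1 = 0, r_2 = -3


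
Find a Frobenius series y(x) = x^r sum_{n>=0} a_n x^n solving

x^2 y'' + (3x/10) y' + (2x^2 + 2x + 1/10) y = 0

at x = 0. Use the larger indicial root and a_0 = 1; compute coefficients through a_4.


Write in Frobenius form y'' + (p(x)/x) y' + (q(x)/x^2) y = 0:
  p(x) = 3/10,  q(x) = 2x^2 + 2x + 1/10.
Indicial equation: r(r-1) + (3/10) r + (1/10) = 0 -> roots r_1 = 1/2, r_2 = 1/5.
Take r = r_1 = 1/2. Let y(x) = x^r sum_{n>=0} a_n x^n with a_0 = 1.
Substitute y = x^r sum a_n x^n and match x^{r+n}. The recurrence is
  D(n) a_n + 2 a_{n-1} + 2 a_{n-2} = 0,  where D(n) = (r+n)(r+n-1) + (3/10)(r+n) + (1/10).
  a_n = [-2 a_{n-1} - 2 a_{n-2}] / D(n).
Since the indicial polynomial factors as (r - r_1)(r - r_2), D(n) = (r_1 + n - r_1)(r_1 + n - r_2) = n(n + 3/10).
Evaluating step by step (a_0 = 1):
  n = 1: D(1) = 1(1 + 3/10) = 13/10; numerator = -2(1) = -2; a_1 = (-2)/(13/10) = -20/13
  n = 2: D(2) = 2(2 + 3/10) = 23/5; numerator = -2(-20/13) - 2(1) = 14/13; a_2 = (14/13)/(23/5) = 70/299
  n = 3: D(3) = 3(3 + 3/10) = 99/10; numerator = -2(70/299) - 2(-20/13) = 60/23; a_3 = (60/23)/(99/10) = 200/759
  n = 4: D(4) = 4(4 + 3/10) = 86/5; numerator = -2(200/759) - 2(70/299) = -9820/9867; a_4 = (-9820/9867)/(86/5) = -24550/424281

r = 1/2; a_0 = 1; a_1 = -20/13; a_2 = 70/299; a_3 = 200/759; a_4 = -24550/424281


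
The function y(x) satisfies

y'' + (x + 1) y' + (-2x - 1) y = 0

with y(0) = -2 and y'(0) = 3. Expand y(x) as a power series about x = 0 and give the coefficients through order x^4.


Ansatz: y(x) = sum_{n>=0} a_n x^n, so y'(x) = sum_{n>=1} n a_n x^(n-1) and y''(x) = sum_{n>=2} n(n-1) a_n x^(n-2).
Substitute into P(x) y'' + Q(x) y' + R(x) y = 0 with P(x) = 1, Q(x) = x + 1, R(x) = -2x - 1, and match powers of x.
Initial conditions: a_0 = -2, a_1 = 3.
Setting the coefficient of each power of x to zero and solving order by order (substituting the coefficients already found):
  x^0: 2 a_2 + a_1 - a_0 = 0  ->  2 a_2 = -a_1 + a_0 = -5  ->  a_2 = -5/2
  x^1: 6 a_3 + 2 a_2 - 2 a_0 = 0  ->  6 a_3 = -2 a_2 + 2 a_0 = 1  ->  a_3 = 1/6
  x^2: 12 a_4 + 3 a_3 + a_2 - 2 a_1 = 0  ->  12 a_4 = -3 a_3 - a_2 + 2 a_1 = 8  ->  a_4 = 2/3
Truncated series: y(x) = -2 + 3 x - (5/2) x^2 + (1/6) x^3 + (2/3) x^4 + O(x^5).

a_0 = -2; a_1 = 3; a_2 = -5/2; a_3 = 1/6; a_4 = 2/3


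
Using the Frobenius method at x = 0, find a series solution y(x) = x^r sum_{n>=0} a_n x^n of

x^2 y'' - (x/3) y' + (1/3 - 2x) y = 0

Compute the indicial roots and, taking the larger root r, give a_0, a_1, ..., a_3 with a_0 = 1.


Write in Frobenius form y'' + (p(x)/x) y' + (q(x)/x^2) y = 0:
  p(x) = -1/3,  q(x) = 1/3 - 2x.
Indicial equation: r(r-1) + (-1/3) r + (1/3) = 0 -> roots r_1 = 1, r_2 = 1/3.
Take r = r_1 = 1. Let y(x) = x^r sum_{n>=0} a_n x^n with a_0 = 1.
Substitute y = x^r sum a_n x^n and match x^{r+n}. The recurrence is
  D(n) a_n - 2 a_{n-1} = 0,  where D(n) = (r+n)(r+n-1) + (-1/3)(r+n) + (1/3).
  a_n = 2 / D(n) * a_{n-1}.
Since the indicial polynomial factors as (r - r_1)(r - r_2), D(n) = (r_1 + n - r_1)(r_1 + n - r_2) = n(n + 2/3).
Evaluating step by step (a_0 = 1):
  n = 1: D(1) = 1(1 + 2/3) = 5/3; numerator = 2(1) = 2; a_1 = (2)/(5/3) = 6/5
  n = 2: D(2) = 2(2 + 2/3) = 16/3; numerator = 2(6/5) = 12/5; a_2 = (12/5)/(16/3) = 9/20
  n = 3: D(3) = 3(3 + 2/3) = 11; numerator = 2(9/20) = 9/10; a_3 = (9/10)/(11) = 9/110

r = 1; a_0 = 1; a_1 = 6/5; a_2 = 9/20; a_3 = 9/110


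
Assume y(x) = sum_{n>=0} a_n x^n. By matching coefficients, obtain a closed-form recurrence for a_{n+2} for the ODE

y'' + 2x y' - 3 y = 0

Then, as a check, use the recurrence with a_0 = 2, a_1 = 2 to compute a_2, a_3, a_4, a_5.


Substitute y = sum_n a_n x^n.
y''(x) has coefficient (n+2)(n+1) a_{n+2} at x^n;
2 x y'(x) has coefficient 2 n a_n at x^n (shift);
-3 y(x) has coefficient -3 a_n at x^n.
Matching x^n: (n+2)(n+1) a_{n+2} + (2n - 3) a_n = 0.
Thus a_{n+2} = (-2n + 3) / ((n+1)(n+2)) * a_n.

Check with a_0 = 2, a_1 = 2 (apply the recurrence for n = 0, 1, 2, 3): a_0 = 2, a_1 = 2, a_2 = 3, a_3 = 1/3, a_4 = -1/4, a_5 = -1/20.

a_(n+2) = (-2n + 3) / ((n+1)(n+2)) * a_n; check: a_0 = 2, a_1 = 2, a_2 = 3, a_3 = 1/3, a_4 = -1/4, a_5 = -1/20


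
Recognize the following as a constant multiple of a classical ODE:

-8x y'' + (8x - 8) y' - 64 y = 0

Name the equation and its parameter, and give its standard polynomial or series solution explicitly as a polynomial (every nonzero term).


All three coefficients share the factor -8; dividing through by -8 gives  x y'' + (1 - x) y' + 8 y = 0.
This matches the Laguerre equation x y'' + (1 - x) y' + n y = 0 with n = 8; the polynomial solution is L_8(x).
With y = sum_k a_k x^k, matching x^k gives (k+1)k a_{k+1} + (k+1) a_{k+1} - k a_k + n a_k = 0, i.e. (k+1)^2 a_{k+1} = (k - n) a_k = (k - 8) a_k. The right side vanishes at k = 8, so the series terminates at degree 8.
Standard normalization L_n(0) = 1 gives a_0 = 1. Work upward with a_{k+1} = (k - 8) a_k / (k+1)^2:
  a_1 = (0 - 8)(1) / 1^2 = -8/1 = -8
  a_2 = (1 - 8)(-8) / 2^2 = 56/4 = 14
  a_3 = (2 - 8)(14) / 3^2 = -84/9 = -28/3
  a_4 = (3 - 8)(-28/3) / 4^2 = (140/3)/16 = 35/12
  a_5 = (4 - 8)(35/12) / 5^2 = (-35/3)/25 = -7/15
  a_6 = (5 - 8)(-7/15) / 6^2 = (7/5)/36 = 7/180
  a_7 = (6 - 8)(7/180) / 7^2 = (-7/90)/49 = -1/630
  a_8 = (7 - 8)(-1/630) / 8^2 = (1/630)/64 = 1/40320
Hence L_8(x) = x^8/40320 - x^7/630 + 7 x^6/180 - 7 x^5/15 + 35 x^4/12 - 28 x^3/3 + 14 x^2 - 8 x + 1.

L_8(x); series = x^8/40320 - x^7/630 + 7 x^6/180 - 7 x^5/15 + 35 x^4/12 - 28 x^3/3 + 14 x^2 - 8 x + 1


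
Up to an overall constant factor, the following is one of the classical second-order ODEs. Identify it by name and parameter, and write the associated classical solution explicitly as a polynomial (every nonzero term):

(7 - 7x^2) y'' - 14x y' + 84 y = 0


All three coefficients share the factor 7; dividing through by 7 gives  (1 - x^2) y'' - 2x y' + 12 y = 0.
This matches the Legendre equation (1 - x^2) y'' - 2x y' + n(n+1) y = 0 (note the -2x y' term) with n(n+1) = 12, so n = 3; the polynomial solution is P_3(x).
With y = sum_k a_k x^k, matching x^k gives (k+2)(k+1) a_{k+2} = [k(k+1) - n(n+1)] a_k = (k - 3)(k + 4) a_k. The right side vanishes at k = 3, so the series with the parity of 3 terminates at degree 3.
Standard normalization (P_n(1) = 1): leading coefficient (2n)!/(2^n (n!)^2) = 720/(8*36) = 5/2, so a_3 = 5/2. Work downward with a_k = (k+1)(k+2) a_{k+2} / ((k - 3)(k + 4)):
  a_1 = (2)(3)(5/2) / ((1 - 3)(1 + 4)) = 15/(-10) = -3/2
Hence P_3(x) = 5 x^3/2 - 3 x/2.

P_3(x); series = 5 x^3/2 - 3 x/2


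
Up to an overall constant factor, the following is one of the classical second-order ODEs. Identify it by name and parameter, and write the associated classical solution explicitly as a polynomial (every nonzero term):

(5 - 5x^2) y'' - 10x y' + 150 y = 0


All three coefficients share the factor 5; dividing through by 5 gives  (1 - x^2) y'' - 2x y' + 30 y = 0.
This matches the Legendre equation (1 - x^2) y'' - 2x y' + n(n+1) y = 0 (note the -2x y' term) with n(n+1) = 30, so n = 5; the polynomial solution is P_5(x).
With y = sum_k a_k x^k, matching x^k gives (k+2)(k+1) a_{k+2} = [k(k+1) - n(n+1)] a_k = (k - 5)(k + 6) a_k. The right side vanishes at k = 5, so the series with the parity of 5 terminates at degree 5.
Standard normalization (P_n(1) = 1): leading coefficient (2n)!/(2^n (n!)^2) = 3628800/(32*14400) = 63/8, so a_5 = 63/8. Work downward with a_k = (k+1)(k+2) a_{k+2} / ((k - 5)(k + 6)):
  a_3 = (4)(5)(63/8) / ((3 - 5)(3 + 6)) = (315/2)/(-18) = -35/4
  a_1 = (2)(3)(-35/4) / ((1 - 5)(1 + 6)) = (-105/2)/(-28) = 15/8
Hence P_5(x) = 63 x^5/8 - 35 x^3/4 + 15 x/8.

P_5(x); series = 63 x^5/8 - 35 x^3/4 + 15 x/8


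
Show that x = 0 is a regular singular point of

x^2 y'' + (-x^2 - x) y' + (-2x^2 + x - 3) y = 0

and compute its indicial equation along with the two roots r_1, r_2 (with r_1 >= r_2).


Divide by x^2 to reach normal form y'' + P_1(x) y' + P_2(x) y = 0 with P_1(x) = -1 - 1/x and P_2(x) = -2 + 1/x - 3/x^2.
x = 0 is a singular point because the y'-coefficient -1 - 1/x has a pole at x = 0 and the y-coefficient -2 + 1/x - 3/x^2 has a pole at x = 0.
It is a regular singular point because x P_1(x) = p(x) = -x - 1 and x^2 P_2(x) = q(x) = -2x^2 + x - 3 are polynomials, hence analytic at x = 0.
p(0) = -1,  q(0) = -3.
Indicial equation: r(r-1) + p(0) r + q(0) = 0, i.e. r^2 + (p(0) - 1) r + q(0) = 0, i.e. r^2 - 2 r - 3 = 0.
Discriminant: (-2)^2 - 4(-3) = 16, so r = (2 ± 4)/2.
Solving: r_1 = 3, r_2 = -1.

indicial: r^2 - 2 r - 3 = 0; roots r_1 = 3, r_2 = -1


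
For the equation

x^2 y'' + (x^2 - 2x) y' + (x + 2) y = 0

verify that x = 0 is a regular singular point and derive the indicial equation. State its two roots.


Divide by x^2 to reach normal form y'' + P_1(x) y' + P_2(x) y = 0 with P_1(x) = 1 - 2/x and P_2(x) = 1/x + 2/x^2.
x = 0 is a singular point because the y'-coefficient 1 - 2/x has a pole at x = 0 and the y-coefficient 1/x + 2/x^2 has a pole at x = 0.
It is a regular singular point because x P_1(x) = p(x) = x - 2 and x^2 P_2(x) = q(x) = x + 2 are polynomials, hence analytic at x = 0.
p(0) = -2,  q(0) = 2.
Indicial equation: r(r-1) + p(0) r + q(0) = 0, i.e. r^2 + (p(0) - 1) r + q(0) = 0, i.e. r^2 - 3 r + 2 = 0.
Discriminant: (-3)^2 - 4(2) = 1, so r = (3 ± 1)/2.
Solving: r_1 = 2, r_2 = 1.

indicial: r^2 - 3 r + 2 = 0; roots r_1 = 2, r_2 = 1


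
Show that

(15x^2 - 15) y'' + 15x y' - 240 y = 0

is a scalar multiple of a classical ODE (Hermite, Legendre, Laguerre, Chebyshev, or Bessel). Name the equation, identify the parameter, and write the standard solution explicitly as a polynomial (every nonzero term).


All three coefficients share the factor -15; dividing through by -15 gives  (1 - x^2) y'' - x y' + 16 y = 0.
This matches the Chebyshev equation (1 - x^2) y'' - x y' + n^2 y = 0 (note the -x y' term, not -2x y') with n^2 = 16, so n = 4; the polynomial solution is T_4(x).
With y = sum_k a_k x^k, matching x^k gives (k+2)(k+1) a_{k+2} = (k^2 - n^2) a_k = (k - 4)(k + 4) a_k. The right side vanishes at k = 4, so the series with the parity of 4 terminates at degree 4.
Standard normalization: leading coefficient of T_n is 2^(n-1), so a_4 = 2^3 = 8. Work downward with a_k = (k+1)(k+2) a_{k+2} / ((k - 4)(k + 4)):
  a_2 = (3)(4)(8) / ((2 - 4)(2 + 4)) = 96/(-12) = -8
  a_0 = (1)(2)(-8) / ((0 - 4)(0 + 4)) = -16/(-16) = 1
Hence T_4(x) = 8 x^4 - 8 x^2 + 1.

T_4(x); series = 8 x^4 - 8 x^2 + 1


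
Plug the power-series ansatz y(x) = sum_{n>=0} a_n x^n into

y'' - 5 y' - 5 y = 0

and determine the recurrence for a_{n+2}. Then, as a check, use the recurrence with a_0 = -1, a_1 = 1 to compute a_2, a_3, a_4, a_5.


Substitute y = sum_n a_n x^n.
y''(x) has coefficient (n+2)(n+1) a_{n+2} at x^n;
-5 y'(x) has coefficient -5 (n+1) a_{n+1} at x^n;
-5 y(x) has coefficient -5 a_n at x^n.
Matching x^n: (n+2)(n+1) a_{n+2} - 5 (n+1) a_{n+1} - 5 a_n = 0.
Thus a_{n+2} = [5 (n+1) a_{n+1} + 5 a_n] / ((n+1)(n+2)).

Check with a_0 = -1, a_1 = 1 (apply the recurrence for n = 0, 1, 2, 3): a_0 = -1, a_1 = 1, a_2 = 0, a_3 = 5/6, a_4 = 25/24, a_5 = 5/4.

a_(n+2) = [5 (n+1) a_(n+1) + 5 a_n] / ((n+1)(n+2)); check: a_0 = -1, a_1 = 1, a_2 = 0, a_3 = 5/6, a_4 = 25/24, a_5 = 5/4


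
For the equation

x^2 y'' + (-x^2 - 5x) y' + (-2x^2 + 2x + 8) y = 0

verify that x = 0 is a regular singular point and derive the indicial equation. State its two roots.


Divide by x^2 to reach normal form y'' + P_1(x) y' + P_2(x) y = 0 with P_1(x) = -1 - 5/x and P_2(x) = -2 + 2/x + 8/x^2.
x = 0 is a singular point because the y'-coefficient -1 - 5/x has a pole at x = 0 and the y-coefficient -2 + 2/x + 8/x^2 has a pole at x = 0.
It is a regular singular point because x P_1(x) = p(x) = -x - 5 and x^2 P_2(x) = q(x) = -2x^2 + 2x + 8 are polynomials, hence analytic at x = 0.
p(0) = -5,  q(0) = 8.
Indicial equation: r(r-1) + p(0) r + q(0) = 0, i.e. r^2 + (p(0) - 1) r + q(0) = 0, i.e. r^2 - 6 r + 8 = 0.
Discriminant: (-6)^2 - 4(8) = 4, so r = (6 ± 2)/2.
Solving: r_1 = 4, r_2 = 2.

indicial: r^2 - 6 r + 8 = 0; roots r_1 = 4, r_2 = 2
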